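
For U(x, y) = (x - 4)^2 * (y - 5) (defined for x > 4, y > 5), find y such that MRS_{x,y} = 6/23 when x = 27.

y = 8

MU_x = 2·(x−4)·(y−5), MU_y = (x−4)^2.
MRS = (2/1)·(y−5)/(x−4).
Substitute x = 27: MRS = (y − 5)/11.5. Setting this equal to 6/23 gives y − 5 = (6/23)·11.5 = 3, so y = 8.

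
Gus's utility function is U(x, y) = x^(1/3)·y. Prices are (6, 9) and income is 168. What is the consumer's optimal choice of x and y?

x* = 7, y* = 14

MU_x = 1/3·x^(-2/3)·y and MU_y = x^(1/3).
MRS = MU_x/MU_y = (1/3)·y/x.
Tangency: set MRS = p_x/p_y = 6/9 = 2/3.
So (1/3)·y/x = 2/3, i.e. y = 2·x.
Substitute into the budget 6·x + 9·y = 168: 24·x = 168, so x* = 7.
Then y* = 2·7 = 14.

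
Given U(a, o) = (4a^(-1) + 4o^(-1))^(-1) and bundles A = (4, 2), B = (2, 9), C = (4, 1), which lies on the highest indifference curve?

Bundle B

Evaluate utility at each bundle:
U(A) = 0.333.
U(B) = 0.409.
U(C) = 0.200.
Highest utility is B, so B ≻ A ≻ C.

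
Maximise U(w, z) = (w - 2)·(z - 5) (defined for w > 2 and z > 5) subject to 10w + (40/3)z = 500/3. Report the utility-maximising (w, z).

w* = 6, z* = 8

MU_w = (z−5), MU_z = (w−2).
MRS = (z−5)/(w−2).
Tangency: set MRS = p_w/p_z = 10/(40/3) = 0.75.
So (z − 5)/(w − 2) = 0.75, i.e. (z − 5) = 0.75·(w − 2).
Rewrite the budget in excess-of-subsistence terms: 10·(w − 2) + (40/3)·(z − 5) = 500/3 − 10·2 − (40/3)·5 = 80.
Substituting, 20·(w − 2) = 80, so w − 2 = 4 and w* = 6.
Then z − 5 = 0.75·4 = 3, so z* = 8.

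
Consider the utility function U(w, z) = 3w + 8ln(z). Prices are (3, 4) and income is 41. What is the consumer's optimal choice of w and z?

w* = 11, z* = 2

MU_w = 3, MU_z = 8/z.
MRS = 3 ÷ (8/z).
Tangency: set MRS = p_w/p_z = 3/4 = 0.75.
MRS depends only on z: 0.375·z = 0.75 ⇒ z* = 0.75/0.375 = 2.
From the budget, 3·w = 41 − 4·2 = 33, so w* = 11.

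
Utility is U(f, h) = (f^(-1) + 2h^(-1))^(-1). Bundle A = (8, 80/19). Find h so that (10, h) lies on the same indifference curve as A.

U depends on (f, h) only through S = f^(-1) + 2h^(-1), so equal utility means equal S. At (8, 80/19): S = 0.6.
With f = 10: 10^(-1) = 0.1, so 2h^(-1) = 0.6 − 0.1 = 0.5, i.e. h^(-1) = 0.25.
Hence h = 1/0.25 = 4.
Check: U(10, 4) = 1.6667.

h = 4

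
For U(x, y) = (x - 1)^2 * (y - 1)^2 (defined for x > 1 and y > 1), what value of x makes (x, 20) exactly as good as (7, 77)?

x = 25

U(7, 77) = 207936.
Set U(x, 20) = 207936 and solve.
With y = 20: (20 − 1)^2 = 361, so (x − 1)^2 = 207936/361 = 576.
Taking the square root (with x > 1): x − 1 = 24, so x = 25.
Check: U(25, 20) = 207936.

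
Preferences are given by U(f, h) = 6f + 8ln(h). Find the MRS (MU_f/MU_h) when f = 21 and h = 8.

MU_f = 6, MU_h = 8/h.
MRS = 6 ÷ (8/h).
At (21, 8): MRS = 6.
So at (21, 8) the consumer would give up 6 units of h for one more unit of f.

MRS = 6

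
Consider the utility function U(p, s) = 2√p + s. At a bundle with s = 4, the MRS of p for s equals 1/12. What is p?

p = 144

MU_p = 2/(2√p), MU_s = 1.
MRS = 2/(2√p) ÷ 1.
MRS depends only on p: 1/√p = 1/12 ⇒ √p = 1/(1/12) = 12 ⇒ p = 144.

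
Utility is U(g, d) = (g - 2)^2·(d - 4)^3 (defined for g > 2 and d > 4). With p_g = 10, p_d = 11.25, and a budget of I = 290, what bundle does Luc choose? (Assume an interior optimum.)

MU_g = 2·(g−2)·(d−4)^3, MU_d = 3·(g−2)^2·(d−4)^2.
MRS = (2/3)·(d−4)/(g−2).
Tangency: set MRS = p_g/p_d = 10/11.25 = 8/9.
So (2/3)·(d − 4)/(g − 2) = 8/9, i.e. (d − 4) = (4/3)·(g − 2).
Rewrite the budget in excess-of-subsistence terms: 10·(g − 2) + 11.25·(d − 4) = 290 − 10·2 − 11.25·4 = 225.
Substituting, 25·(g − 2) = 225, so g − 2 = 9 and g* = 11.
Then d − 4 = (4/3)·9 = 12, so d* = 16.

g* = 11, d* = 16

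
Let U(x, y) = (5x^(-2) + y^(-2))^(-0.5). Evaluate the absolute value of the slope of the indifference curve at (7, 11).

For CES with ρ = -2, MRS = (5/1)·(y/x)^3.
At (7, 11): MRS = 6655/343.
That is, one extra unit of x is worth 6655/343 units of y at the margin.

MRS = 6655/343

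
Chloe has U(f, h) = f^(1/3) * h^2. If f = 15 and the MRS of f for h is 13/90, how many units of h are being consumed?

MU_f = 1/3·f^(-2/3)·h^2 and MU_h = 2·f^(1/3)·h.
MRS = MU_f/MU_h = (1/6)·h/f.
Substitute f = 15: MRS = h/90. Setting h/90 = 13/90 gives h = (13/90)·90 = 13.

h = 13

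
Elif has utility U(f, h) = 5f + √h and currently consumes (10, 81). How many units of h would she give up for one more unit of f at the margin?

MRS = 90

MU_f = 5, MU_h = 1/(2√h).
MRS = 5 ÷ (1/(2√h)).
At (10, 81): MRS = 90.
The indifference curve has slope −90 at this bundle.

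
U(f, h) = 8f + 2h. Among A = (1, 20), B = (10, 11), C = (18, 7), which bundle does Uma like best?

Bundle C

Evaluate utility at each bundle:
U(A) = 48.
U(B) = 102.
U(C) = 158.
Highest utility is C, so C ≻ B ≻ A.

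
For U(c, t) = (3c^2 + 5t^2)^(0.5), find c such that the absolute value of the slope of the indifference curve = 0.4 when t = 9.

c = 6

For CES with ρ = 2, MRS = (3/5)·(t/c)^(-1).
Setting (3/5)·(9/c)^(-1) = 0.4 gives (9/c)^(-1) = 2/3, so 9/c = 1.5 and c = 6.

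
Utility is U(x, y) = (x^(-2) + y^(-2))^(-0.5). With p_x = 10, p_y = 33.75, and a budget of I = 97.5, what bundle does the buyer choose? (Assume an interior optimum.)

x* = 3, y* = 2

For CES with ρ = -2, MRS = (y/x)^3.
Tangency: set MRS = p_x/p_y = 10/33.75 = 8/27.
So (y/x)^3 = 8/27; taking the cube root, y/x = 2/3, i.e. y = (2/3)·x.
Substitute into the budget 10·x + 33.75·y = 97.5: 32.5·x = 97.5, so x* = 3 and y* = (2/3)·3 = 2.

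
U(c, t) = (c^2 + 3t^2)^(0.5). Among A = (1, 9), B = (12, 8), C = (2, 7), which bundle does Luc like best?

Evaluate utility at each bundle:
U(A) = 15.620.
U(B) = 18.330.
U(C) = 12.288.
Highest utility is B, so B ≻ A ≻ C.

Bundle B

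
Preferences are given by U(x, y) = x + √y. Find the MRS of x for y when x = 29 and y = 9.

MU_x = 1, MU_y = 1/(2√y).
MRS = 1 ÷ (1/(2√y)).
At (29, 9): MRS = 6.
So at (29, 9) the consumer would give up 6 units of y for one more unit of x.

MRS = 6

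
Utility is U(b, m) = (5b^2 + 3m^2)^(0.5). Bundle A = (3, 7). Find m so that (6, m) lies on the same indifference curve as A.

m = 2

U depends on (b, m) only through S = 5b^2 + 3m^2, so equal utility means equal S. At (3, 7): S = 192.
With b = 6: 5·6^2 = 180, so 3m^2 = 192 − 180 = 12, i.e. m^2 = 4.
Hence m = √4 = 2.
Check: U(6, 2) = 13.8564.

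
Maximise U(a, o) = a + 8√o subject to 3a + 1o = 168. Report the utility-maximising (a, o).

MU_a = 1, MU_o = 8/(2√o).
MRS = 1 ÷ (8/(2√o)).
Tangency: set MRS = p_a/p_o = 3/1 = 3.
MRS depends only on o: 0.25·√o = 3 ⇒ √o = 3/0.25 = 12 ⇒ o* = 144.
From the budget, 3·a = 168 − 1·144 = 24, so a* = 8.

a* = 8, o* = 144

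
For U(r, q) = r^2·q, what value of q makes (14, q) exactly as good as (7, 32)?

q = 8

U(7, 32) = 1568.
Set U(14, q) = 1568 and solve.
With r = 14: 14^2 = 196, so q = 1568/196 = 8.
Check: U(14, 8) = 1568.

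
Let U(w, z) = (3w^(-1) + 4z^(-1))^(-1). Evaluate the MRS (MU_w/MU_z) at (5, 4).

For CES with ρ = -1, MRS = (3/4)·(z/w)^2.
At (5, 4): MRS = 12/25.
So at (5, 4) the consumer would give up 12/25 units of z for one more unit of w.

MRS = 12/25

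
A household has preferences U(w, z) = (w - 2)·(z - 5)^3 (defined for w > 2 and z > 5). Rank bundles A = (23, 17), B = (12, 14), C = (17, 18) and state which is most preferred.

Evaluate utility at each bundle:
U(A) = 36288.
U(B) = 7290.
U(C) = 32955.
Highest utility is A, so A ≻ C ≻ B.

Bundle A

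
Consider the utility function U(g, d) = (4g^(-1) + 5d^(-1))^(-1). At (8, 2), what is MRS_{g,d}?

MRS = 0.05

For CES with ρ = -1, MRS = (4/5)·(d/g)^2.
At (8, 2): MRS = 0.05.
The indifference curve has slope −0.05 at this bundle.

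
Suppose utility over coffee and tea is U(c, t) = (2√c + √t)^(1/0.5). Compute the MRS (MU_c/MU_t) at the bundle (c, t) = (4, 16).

MRS = 4

For CES with ρ = 0.5, MRS = (2/1)·√(t/c).
At (4, 16): MRS = 4.
The indifference curve has slope −4 at this bundle.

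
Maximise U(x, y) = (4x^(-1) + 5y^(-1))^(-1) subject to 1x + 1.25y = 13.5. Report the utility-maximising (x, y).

x* = 6, y* = 6

For CES with ρ = -1, MRS = (4/5)·(y/x)^2.
Tangency: set MRS = p_x/p_y = 1/1.25 = 0.8.
So (y/x)^2 = 1; taking the square root, y/x = 1, i.e. y = x.
Substitute into the budget 1·x + 1.25·y = 13.5: 2.25·x = 13.5, so x* = 6 and y* = 6.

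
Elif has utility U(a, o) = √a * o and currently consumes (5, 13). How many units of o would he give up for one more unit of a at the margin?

MU_a = 0.5·a^(-0.5)·o and MU_o = √a.
MRS = MU_a/MU_o = (0.5)·o/a.
At (5, 13): MRS = 1.3.
That is, one extra unit of a is worth 1.3 units of o at the margin.

MRS = 1.3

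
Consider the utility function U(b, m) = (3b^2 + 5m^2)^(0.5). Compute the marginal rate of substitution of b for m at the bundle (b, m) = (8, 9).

MRS = 8/15

For CES with ρ = 2, MRS = (3/5)·(m/b)^(-1).
At (8, 9): MRS = 8/15.
That is, one extra unit of b is worth 8/15 units of m at the margin.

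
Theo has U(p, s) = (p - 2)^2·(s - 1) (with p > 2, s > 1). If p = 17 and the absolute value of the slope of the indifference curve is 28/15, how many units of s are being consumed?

MU_p = 2·(p−2)·(s−1), MU_s = (p−2)^2.
MRS = (2/1)·(s−1)/(p−2).
Substitute p = 17: MRS = (s − 1)/7.5. Setting this equal to 28/15 gives s − 1 = (28/15)·7.5 = 14, so s = 15.

s = 15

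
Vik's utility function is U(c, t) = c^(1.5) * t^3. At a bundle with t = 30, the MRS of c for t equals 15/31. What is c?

c = 31

MU_c = 1.5·√c·t^3 and MU_t = 3·c^(1.5)·t^2.
MRS = MU_c/MU_t = (0.5)·t/c.
Substitute t = 30: MRS = 15/c. Setting 15/c = 15/31 gives c = 15/(15/31) = 31.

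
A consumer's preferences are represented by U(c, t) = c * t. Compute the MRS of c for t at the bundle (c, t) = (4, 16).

MU_c = t and MU_t = c.
MRS = MU_c/MU_t = t/c.
At (4, 16): MRS = 4.
The indifference curve has slope −4 at this bundle.

MRS = 4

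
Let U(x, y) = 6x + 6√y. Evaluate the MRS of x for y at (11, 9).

MRS = 6

MU_x = 6, MU_y = 6/(2√y).
MRS = 6 ÷ (6/(2√y)).
At (11, 9): MRS = 6.
So at (11, 9) the consumer would give up 6 units of y for one more unit of x.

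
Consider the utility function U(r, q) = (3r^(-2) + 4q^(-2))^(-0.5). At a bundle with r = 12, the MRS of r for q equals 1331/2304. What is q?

q = 11

For CES with ρ = -2, MRS = (3/4)·(q/r)^3.
Setting (3/4)·(q/12)^3 = 1331/2304 gives (q/12)^3 = 1331/1728, so q/12 = 11/12 and q = 11.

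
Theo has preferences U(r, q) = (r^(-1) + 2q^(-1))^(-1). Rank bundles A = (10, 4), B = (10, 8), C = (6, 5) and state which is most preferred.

Bundle B

Evaluate utility at each bundle:
U(A) = 1.667.
U(B) = 2.857.
U(C) = 1.765.
Highest utility is B, so B ≻ C ≻ A.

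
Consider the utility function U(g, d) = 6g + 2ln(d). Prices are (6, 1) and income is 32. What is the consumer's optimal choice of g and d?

MU_g = 6, MU_d = 2/d.
MRS = 6 ÷ (2/d).
Tangency: set MRS = p_g/p_d = 6/1 = 6.
MRS depends only on d: 3·d = 6 ⇒ d* = 6/3 = 2.
From the budget, 6·g = 32 − 1·2 = 30, so g* = 5.

g* = 5, d* = 2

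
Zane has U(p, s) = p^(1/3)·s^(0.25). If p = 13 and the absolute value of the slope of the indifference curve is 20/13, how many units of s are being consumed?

s = 15

MU_p = 1/3·p^(-2/3)·s^(0.25) and MU_s = 0.25·p^(1/3)·s^(-0.75).
MRS = MU_p/MU_s = (4/3)·s/p.
Substitute p = 13: MRS = s/9.75. Setting s/9.75 = 20/13 gives s = (20/13)·9.75 = 15.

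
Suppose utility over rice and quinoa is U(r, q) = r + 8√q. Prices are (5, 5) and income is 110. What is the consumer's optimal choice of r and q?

r* = 6, q* = 16

MU_r = 1, MU_q = 8/(2√q).
MRS = 1 ÷ (8/(2√q)).
Tangency: set MRS = p_r/p_q = 5/5 = 1.
MRS depends only on q: 0.25·√q = 1 ⇒ √q = 1/0.25 = 4 ⇒ q* = 16.
From the budget, 5·r = 110 − 5·16 = 30, so r* = 6.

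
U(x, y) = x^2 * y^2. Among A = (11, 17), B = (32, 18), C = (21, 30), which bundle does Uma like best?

Evaluate utility at each bundle:
U(A) = 34969.
U(B) = 331776.
U(C) = 396900.
Highest utility is C, so C ≻ B ≻ A.

Bundle C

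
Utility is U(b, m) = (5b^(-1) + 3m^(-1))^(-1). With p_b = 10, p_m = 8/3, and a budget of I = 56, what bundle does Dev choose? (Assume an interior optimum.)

b* = 4, m* = 6

For CES with ρ = -1, MRS = (5/3)·(m/b)^2.
Tangency: set MRS = p_b/p_m = 10/(8/3) = 3.75.
So (m/b)^2 = 2.25; taking the square root, m/b = 1.5, i.e. m = 1.5·b.
Substitute into the budget 10·b + (8/3)·m = 56: 14·b = 56, so b* = 4 and m* = 1.5·4 = 6.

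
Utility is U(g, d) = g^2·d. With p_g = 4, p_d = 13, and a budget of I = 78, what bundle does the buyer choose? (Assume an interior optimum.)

g* = 13, d* = 2

MU_g = 2·g·d and MU_d = g^2.
MRS = MU_g/MU_d = (2/1)·d/g.
Tangency: set MRS = p_g/p_d = 4/13.
So (2/1)·d/g = 4/13, i.e. d = (2/13)·g.
Substitute into the budget 4·g + 13·d = 78: 6·g = 78, so g* = 13.
Then d* = (2/13)·13 = 2.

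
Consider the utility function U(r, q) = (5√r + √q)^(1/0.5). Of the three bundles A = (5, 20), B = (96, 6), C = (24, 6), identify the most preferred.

Bundle B

Evaluate utility at each bundle:
U(A) = 245.000.
U(B) = 2646.000.
U(C) = 726.000.
Highest utility is B, so B ≻ C ≻ A.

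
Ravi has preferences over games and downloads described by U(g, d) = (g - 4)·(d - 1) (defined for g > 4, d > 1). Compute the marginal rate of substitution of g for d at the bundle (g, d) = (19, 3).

MU_g = (d−1), MU_d = (g−4).
MRS = (d−1)/(g−4).
At (19, 3): MRS = 2/15.
That is, one extra unit of g is worth 2/15 units of d at the margin.

MRS = 2/15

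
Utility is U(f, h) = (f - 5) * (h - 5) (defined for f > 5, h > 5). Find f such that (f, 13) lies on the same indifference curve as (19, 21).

U(19, 21) = 224.
Set U(f, 13) = 224 and solve.
With h = 13: (13 − 5) = 8, so (f − 5) = 224/8 = 28.
So f = 5 + 28 = 33.
Check: U(33, 13) = 224.

f = 33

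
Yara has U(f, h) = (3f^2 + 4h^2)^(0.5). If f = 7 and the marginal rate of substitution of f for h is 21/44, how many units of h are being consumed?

For CES with ρ = 2, MRS = (3/4)·(h/f)^(-1).
Setting (3/4)·(h/7)^(-1) = 21/44 gives (h/7)^(-1) = 7/11, so h/7 = 11/7 and h = 11.

h = 11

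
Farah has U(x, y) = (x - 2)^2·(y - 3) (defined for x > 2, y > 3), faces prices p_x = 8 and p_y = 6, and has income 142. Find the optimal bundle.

MU_x = 2·(x−2)·(y−3), MU_y = (x−2)^2.
MRS = (2/1)·(y−3)/(x−2).
Tangency: set MRS = p_x/p_y = 8/6 = 4/3.
So (2/1)·(y − 3)/(x − 2) = 4/3, i.e. (y − 3) = (2/3)·(x − 2).
Rewrite the budget in excess-of-subsistence terms: 8·(x − 2) + 6·(y − 3) = 142 − 8·2 − 6·3 = 108.
Substituting, 12·(x − 2) = 108, so x − 2 = 9 and x* = 11.
Then y − 3 = (2/3)·9 = 6, so y* = 9.

x* = 11, y* = 9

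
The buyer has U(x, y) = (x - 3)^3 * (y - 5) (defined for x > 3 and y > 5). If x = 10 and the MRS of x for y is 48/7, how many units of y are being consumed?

y = 21

MU_x = 3·(x−3)^2·(y−5), MU_y = (x−3)^3.
MRS = (3/1)·(y−5)/(x−3).
Substitute x = 10: MRS = (y − 5)/(7/3). Setting this equal to 48/7 gives y − 5 = (48/7)·(7/3) = 16, so y = 21.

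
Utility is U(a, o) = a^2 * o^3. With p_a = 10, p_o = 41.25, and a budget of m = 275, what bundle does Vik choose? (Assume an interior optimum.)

a* = 11, o* = 4

MU_a = 2·a·o^3 and MU_o = 3·a^2·o^2.
MRS = MU_a/MU_o = (2/3)·o/a.
Tangency: set MRS = p_a/p_o = 10/41.25 = 8/33.
So (2/3)·o/a = 8/33, i.e. o = (4/11)·a.
Substitute into the budget 10·a + 41.25·o = 275: 25·a = 275, so a* = 11.
Then o* = (4/11)·11 = 4.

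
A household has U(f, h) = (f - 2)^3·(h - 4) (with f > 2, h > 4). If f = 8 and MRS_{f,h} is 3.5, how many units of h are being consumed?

MU_f = 3·(f−2)^2·(h−4), MU_h = (f−2)^3.
MRS = (3/1)·(h−4)/(f−2).
Substitute f = 8: MRS = (h − 4)/2. Setting this equal to 3.5 gives h − 4 = 3.5·2 = 7, so h = 11.

h = 11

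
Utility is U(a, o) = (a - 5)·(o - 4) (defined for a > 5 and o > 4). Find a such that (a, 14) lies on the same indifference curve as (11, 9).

U(11, 9) = 30.
Set U(a, 14) = 30 and solve.
With o = 14: (14 − 4) = 10, so (a − 5) = 30/10 = 3.
So a = 5 + 3 = 8.
Check: U(8, 14) = 30.

a = 8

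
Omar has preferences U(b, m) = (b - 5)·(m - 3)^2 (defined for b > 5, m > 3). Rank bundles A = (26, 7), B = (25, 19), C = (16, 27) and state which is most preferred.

Bundle C

Evaluate utility at each bundle:
U(A) = 336.
U(B) = 5120.
U(C) = 6336.
Highest utility is C, so C ≻ B ≻ A.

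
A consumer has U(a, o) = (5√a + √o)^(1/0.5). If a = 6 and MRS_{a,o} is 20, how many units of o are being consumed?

For CES with ρ = 0.5, MRS = (5/1)·√(o/a).
Setting (5/1)·√(o/6) = 20 gives √(o/6) = 4, so o/6 = 16 and o = 96.

o = 96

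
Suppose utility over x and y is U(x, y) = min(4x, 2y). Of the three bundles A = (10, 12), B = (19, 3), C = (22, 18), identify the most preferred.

Bundle C

Evaluate utility at each bundle:
U(A) = 24.
U(B) = 6.
U(C) = 36.
Highest utility is C, so C ≻ A ≻ B.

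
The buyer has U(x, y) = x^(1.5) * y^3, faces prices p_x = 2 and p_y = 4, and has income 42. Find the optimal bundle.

MU_x = 1.5·√x·y^3 and MU_y = 3·x^(1.5)·y^2.
MRS = MU_x/MU_y = (0.5)·y/x.
Tangency: set MRS = p_x/p_y = 2/4 = 0.5.
So (0.5)·y/x = 0.5, i.e. y = x.
Substitute into the budget 2·x + 4·y = 42: 6·x = 42, so x* = 7.
Then y* = 7.

x* = 7, y* = 7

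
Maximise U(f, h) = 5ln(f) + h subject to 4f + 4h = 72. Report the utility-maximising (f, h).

MU_f = 5/f, MU_h = 1.
MRS = 5/f ÷ 1.
Tangency: set MRS = p_f/p_h = 4/4 = 1.
MRS depends only on f: 5/f = 1 ⇒ f* = 5/1 = 5.
From the budget, 4·h = 72 − 4·5 = 52, so h* = 13.

f* = 5, h* = 13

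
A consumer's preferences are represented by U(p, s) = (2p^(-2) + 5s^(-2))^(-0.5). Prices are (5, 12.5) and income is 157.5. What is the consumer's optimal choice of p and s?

p* = 9, s* = 9

For CES with ρ = -2, MRS = (2/5)·(s/p)^3.
Tangency: set MRS = p_p/p_s = 5/12.5 = 0.4.
So (s/p)^3 = 1; taking the cube root, s/p = 1, i.e. s = p.
Substitute into the budget 5·p + 12.5·s = 157.5: 17.5·p = 157.5, so p* = 9 and s* = 9.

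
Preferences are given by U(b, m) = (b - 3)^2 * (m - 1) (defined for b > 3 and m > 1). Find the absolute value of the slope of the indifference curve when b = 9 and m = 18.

MRS = 17/3

MU_b = 2·(b−3)·(m−1), MU_m = (b−3)^2.
MRS = (2/1)·(m−1)/(b−3).
At (9, 18): MRS = 17/3.
The indifference curve has slope −17/3 at this bundle.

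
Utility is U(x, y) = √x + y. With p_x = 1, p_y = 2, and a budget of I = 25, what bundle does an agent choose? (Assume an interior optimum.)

MU_x = 1/(2√x), MU_y = 1.
MRS = 1/(2√x) ÷ 1.
Tangency: set MRS = p_x/p_y = 1/2 = 0.5.
MRS depends only on x: 0.5/√x = 0.5 ⇒ √x = 0.5/0.5 = 1 ⇒ x* = 1.
From the budget, 2·y = 25 − 1·1 = 24, so y* = 12.

x* = 1, y* = 12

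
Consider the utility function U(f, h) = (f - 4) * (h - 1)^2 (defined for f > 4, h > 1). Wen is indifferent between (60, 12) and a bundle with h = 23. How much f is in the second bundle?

f = 18

U(60, 12) = 6776.
Set U(f, 23) = 6776 and solve.
With h = 23: (23 − 1)^2 = 484, so (f − 4) = 6776/484 = 14.
So f = 4 + 14 = 18.
Check: U(18, 23) = 6776.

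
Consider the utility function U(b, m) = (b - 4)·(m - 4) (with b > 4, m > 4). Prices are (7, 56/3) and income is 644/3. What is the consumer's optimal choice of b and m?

b* = 12, m* = 7

MU_b = (m−4), MU_m = (b−4).
MRS = (m−4)/(b−4).
Tangency: set MRS = p_b/p_m = 7/(56/3) = 0.375.
So (m − 4)/(b − 4) = 0.375, i.e. (m − 4) = 0.375·(b − 4).
Rewrite the budget in excess-of-subsistence terms: 7·(b − 4) + (56/3)·(m − 4) = 644/3 − 7·4 − (56/3)·4 = 112.
Substituting, 14·(b − 4) = 112, so b − 4 = 8 and b* = 12.
Then m − 4 = 0.375·8 = 3, so m* = 7.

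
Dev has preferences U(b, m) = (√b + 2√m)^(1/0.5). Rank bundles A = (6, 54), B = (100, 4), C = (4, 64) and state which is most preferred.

Evaluate utility at each bundle:
U(A) = 294.000.
U(B) = 196.000.
U(C) = 324.000.
Highest utility is C, so C ≻ A ≻ B.

Bundle C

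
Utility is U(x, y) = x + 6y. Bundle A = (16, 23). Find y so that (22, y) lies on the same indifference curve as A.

y = 22

U(16, 23) = 154.
Set U(22, y) = 154 and solve.
22 + 6y = 154 ⇒ 6y = 132 ⇒ y = 22.
Check: U(22, 22) = 154.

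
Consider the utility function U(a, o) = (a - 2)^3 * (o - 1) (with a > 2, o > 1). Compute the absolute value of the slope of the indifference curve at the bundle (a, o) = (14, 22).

MRS = 5.25

MU_a = 3·(a−2)^2·(o−1), MU_o = (a−2)^3.
MRS = (3/1)·(o−1)/(a−2).
At (14, 22): MRS = 5.25.
So at (14, 22) the consumer would give up 5.25 units of o for one more unit of a.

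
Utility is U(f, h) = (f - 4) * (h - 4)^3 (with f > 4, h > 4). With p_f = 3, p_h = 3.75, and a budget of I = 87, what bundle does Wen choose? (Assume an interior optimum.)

f* = 9, h* = 16

MU_f = (h−4)^3, MU_h = 3·(f−4)·(h−4)^2.
MRS = (1/3)·(h−4)/(f−4).
Tangency: set MRS = p_f/p_h = 3/3.75 = 0.8.
So (1/3)·(h − 4)/(f − 4) = 0.8, i.e. (h − 4) = 2.4·(f − 4).
Rewrite the budget in excess-of-subsistence terms: 3·(f − 4) + 3.75·(h − 4) = 87 − 3·4 − 3.75·4 = 60.
Substituting, 12·(f − 4) = 60, so f − 4 = 5 and f* = 9.
Then h − 4 = 2.4·5 = 12, so h* = 16.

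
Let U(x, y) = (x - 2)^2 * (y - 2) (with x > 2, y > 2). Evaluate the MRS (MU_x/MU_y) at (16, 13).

MU_x = 2·(x−2)·(y−2), MU_y = (x−2)^2.
MRS = (2/1)·(y−2)/(x−2).
At (16, 13): MRS = 11/7.
That is, one extra unit of x is worth 11/7 units of y at the margin.

MRS = 11/7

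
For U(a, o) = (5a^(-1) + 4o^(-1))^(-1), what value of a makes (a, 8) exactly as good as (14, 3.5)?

U depends on (a, o) only through S = 5a^(-1) + 4o^(-1), so equal utility means equal S. At (14, 3.5): S = 1.5.
With o = 8: 4·8^(-1) = 0.5, so 5a^(-1) = 1.5 − 0.5 = 1, i.e. a^(-1) = 0.2.
Hence a = 1/0.2 = 5.
Check: U(5, 8) = 0.6667.

a = 5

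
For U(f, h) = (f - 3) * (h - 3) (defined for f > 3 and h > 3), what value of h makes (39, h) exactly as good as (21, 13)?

h = 8

U(21, 13) = 180.
Set U(39, h) = 180 and solve.
With f = 39: (39 − 3) = 36, so (h − 3) = 180/36 = 5.
So h = 3 + 5 = 8.
Check: U(39, 8) = 180.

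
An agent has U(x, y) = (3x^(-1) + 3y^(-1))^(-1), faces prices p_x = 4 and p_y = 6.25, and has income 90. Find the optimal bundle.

x* = 10, y* = 8

For CES with ρ = -1, MRS = (y/x)^2.
Tangency: set MRS = p_x/p_y = 4/6.25 = 16/25.
So (y/x)^2 = 16/25; taking the square root, y/x = 0.8, i.e. y = 0.8·x.
Substitute into the budget 4·x + 6.25·y = 90: 9·x = 90, so x* = 10 and y* = 0.8·10 = 8.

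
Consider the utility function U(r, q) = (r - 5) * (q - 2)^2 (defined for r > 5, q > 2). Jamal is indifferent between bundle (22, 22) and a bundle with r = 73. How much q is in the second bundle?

U(22, 22) = 6800.
Set U(73, q) = 6800 and solve.
With r = 73: (73 − 5) = 68, so (q − 2)^2 = 6800/68 = 100.
Taking the square root (with q > 2): q − 2 = 10, so q = 12.
Check: U(73, 12) = 6800.

q = 12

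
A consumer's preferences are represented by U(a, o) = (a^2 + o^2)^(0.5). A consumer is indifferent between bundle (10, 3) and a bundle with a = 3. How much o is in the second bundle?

U depends on (a, o) only through S = a^2 + o^2, so equal utility means equal S. At (10, 3): S = 109.
With a = 3: 3^2 = 9, so o^2 = 109 − 9 = 100.
Hence o = √100 = 10.
Check: U(3, 10) = 10.4403.

o = 10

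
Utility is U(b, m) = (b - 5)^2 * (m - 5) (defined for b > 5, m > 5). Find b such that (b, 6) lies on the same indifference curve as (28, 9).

b = 51

U(28, 9) = 2116.
Set U(b, 6) = 2116 and solve.
With m = 6: (6 − 5) = 1, so (b − 5)^2 = 2116/1 = 2116.
Taking the square root (with b > 5): b − 5 = 46, so b = 51.
Check: U(51, 6) = 2116.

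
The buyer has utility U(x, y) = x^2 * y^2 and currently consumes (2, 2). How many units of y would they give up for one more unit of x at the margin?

MRS = 1

MU_x = 2·x·y^2 and MU_y = 2·x^2·y.
MRS = MU_x/MU_y = y/x.
At (2, 2): MRS = 1.
The indifference curve has slope −1 at this bundle.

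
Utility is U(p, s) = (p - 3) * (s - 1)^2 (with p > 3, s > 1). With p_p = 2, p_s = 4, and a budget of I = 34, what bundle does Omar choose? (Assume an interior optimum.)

p* = 7, s* = 5

MU_p = (s−1)^2, MU_s = 2·(p−3)·(s−1).
MRS = (1/2)·(s−1)/(p−3).
Tangency: set MRS = p_p/p_s = 2/4 = 0.5.
So (1/2)·(s − 1)/(p − 3) = 0.5, i.e. (s − 1) = (p − 3).
Rewrite the budget in excess-of-subsistence terms: 2·(p − 3) + 4·(s − 1) = 34 − 2·3 − 4·1 = 24.
Substituting, 6·(p − 3) = 24, so p − 3 = 4 and p* = 7.
Then s − 1 = 4, so s* = 5.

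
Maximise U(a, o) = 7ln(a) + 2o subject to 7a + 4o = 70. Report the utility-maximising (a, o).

MU_a = 7/a, MU_o = 2.
MRS = 7/a ÷ 2.
Tangency: set MRS = p_a/p_o = 7/4 = 1.75.
MRS depends only on a: 3.5/a = 1.75 ⇒ a* = 3.5/1.75 = 2.
From the budget, 4·o = 70 − 7·2 = 56, so o* = 14.

a* = 2, o* = 14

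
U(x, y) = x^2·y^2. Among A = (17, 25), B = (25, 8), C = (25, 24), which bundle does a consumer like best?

Bundle C

Evaluate utility at each bundle:
U(A) = 180625.
U(B) = 40000.
U(C) = 360000.
Highest utility is C, so C ≻ A ≻ B.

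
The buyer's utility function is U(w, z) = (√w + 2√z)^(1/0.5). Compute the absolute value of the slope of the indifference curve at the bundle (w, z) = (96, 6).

MRS = 0.125

For CES with ρ = 0.5, MRS = (1/2)·√(z/w).
At (96, 6): MRS = 0.125.
So at (96, 6) the consumer would give up 0.125 units of z for one more unit of w.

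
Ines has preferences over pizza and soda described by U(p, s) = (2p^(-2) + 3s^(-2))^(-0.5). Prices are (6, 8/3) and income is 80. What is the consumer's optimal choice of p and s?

p* = 8, s* = 12

For CES with ρ = -2, MRS = (2/3)·(s/p)^3.
Tangency: set MRS = p_p/p_s = 6/(8/3) = 2.25.
So (s/p)^3 = 3.375; taking the cube root, s/p = 1.5, i.e. s = 1.5·p.
Substitute into the budget 6·p + (8/3)·s = 80: 10·p = 80, so p* = 8 and s* = 1.5·8 = 12.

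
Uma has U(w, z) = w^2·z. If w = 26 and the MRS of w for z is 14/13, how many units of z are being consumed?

z = 14

MU_w = 2·w·z and MU_z = w^2.
MRS = MU_w/MU_z = (2/1)·z/w.
Substitute w = 26: MRS = z/13. Setting z/13 = 14/13 gives z = (14/13)·13 = 14.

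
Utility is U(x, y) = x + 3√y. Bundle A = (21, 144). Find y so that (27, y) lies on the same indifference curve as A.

y = 100

U(21, 144) = 57.
Set U(27, y) = 57 and solve.
With x = 27: 3√y = 57 − 27 = 30, so √y = 10 and y = 100.
Check: U(27, 100) = 57.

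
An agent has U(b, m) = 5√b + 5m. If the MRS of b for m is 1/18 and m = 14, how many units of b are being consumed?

MU_b = 5/(2√b), MU_m = 5.
MRS = 5/(2√b) ÷ 5.
MRS depends only on b: 0.5/√b = 1/18 ⇒ √b = 0.5/(1/18) = 9 ⇒ b = 81.

b = 81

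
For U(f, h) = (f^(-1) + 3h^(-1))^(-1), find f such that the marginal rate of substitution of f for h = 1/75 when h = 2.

f = 10

For CES with ρ = -1, MRS = (1/3)·(h/f)^2.
Setting (1/3)·(2/f)^2 = 1/75 gives (2/f)^2 = 1/25, so 2/f = 0.2 and f = 10.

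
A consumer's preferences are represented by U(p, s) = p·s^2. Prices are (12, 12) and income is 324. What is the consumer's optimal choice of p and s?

MU_p = s^2 and MU_s = 2·p·s.
MRS = MU_p/MU_s = (1/2)·s/p.
Tangency: set MRS = p_p/p_s = 12/12 = 1.
So (1/2)·s/p = 1, i.e. s = 2·p.
Substitute into the budget 12·p + 12·s = 324: 36·p = 324, so p* = 9.
Then s* = 2·9 = 18.

p* = 9, s* = 18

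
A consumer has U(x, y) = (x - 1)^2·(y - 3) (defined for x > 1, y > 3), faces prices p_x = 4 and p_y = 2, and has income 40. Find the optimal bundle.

x* = 6, y* = 8

MU_x = 2·(x−1)·(y−3), MU_y = (x−1)^2.
MRS = (2/1)·(y−3)/(x−1).
Tangency: set MRS = p_x/p_y = 4/2 = 2.
So (2/1)·(y − 3)/(x − 1) = 2, i.e. (y − 3) = (x − 1).
Rewrite the budget in excess-of-subsistence terms: 4·(x − 1) + 2·(y − 3) = 40 − 4·1 − 2·3 = 30.
Substituting, 6·(x − 1) = 30, so x − 1 = 5 and x* = 6.
Then y − 3 = 5, so y* = 8.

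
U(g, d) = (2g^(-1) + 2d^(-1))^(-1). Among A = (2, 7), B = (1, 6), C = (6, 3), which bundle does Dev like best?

Evaluate utility at each bundle:
U(A) = 0.778.
U(B) = 0.429.
U(C) = 1.000.
Highest utility is C, so C ≻ A ≻ B.

Bundle C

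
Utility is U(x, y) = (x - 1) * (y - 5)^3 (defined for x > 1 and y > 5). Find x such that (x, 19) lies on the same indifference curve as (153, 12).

x = 20

U(153, 12) = 52136.
Set U(x, 19) = 52136 and solve.
With y = 19: (19 − 5)^3 = 2744, so (x − 1) = 52136/2744 = 19.
So x = 1 + 19 = 20.
Check: U(20, 19) = 52136.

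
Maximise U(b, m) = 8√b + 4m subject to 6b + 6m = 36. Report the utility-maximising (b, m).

b* = 1, m* = 5

MU_b = 8/(2√b), MU_m = 4.
MRS = 8/(2√b) ÷ 4.
Tangency: set MRS = p_b/p_m = 6/6 = 1.
MRS depends only on b: 1/√b = 1 ⇒ √b = 1/1 = 1 ⇒ b* = 1.
From the budget, 6·m = 36 − 6·1 = 30, so m* = 5.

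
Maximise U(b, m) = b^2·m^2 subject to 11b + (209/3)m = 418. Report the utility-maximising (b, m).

b* = 19, m* = 3

MU_b = 2·b·m^2 and MU_m = 2·b^2·m.
MRS = MU_b/MU_m = m/b.
Tangency: set MRS = p_b/p_m = 11/(209/3) = 3/19.
So m/b = 3/19, i.e. m = (3/19)·b.
Substitute into the budget 11·b + (209/3)·m = 418: 22·b = 418, so b* = 19.
Then m* = (3/19)·19 = 3.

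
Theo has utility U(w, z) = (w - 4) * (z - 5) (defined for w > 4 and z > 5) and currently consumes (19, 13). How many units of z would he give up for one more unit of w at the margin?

MU_w = (z−5), MU_z = (w−4).
MRS = (z−5)/(w−4).
At (19, 13): MRS = 8/15.
So at (19, 13) the consumer would give up 8/15 units of z for one more unit of w.

MRS = 8/15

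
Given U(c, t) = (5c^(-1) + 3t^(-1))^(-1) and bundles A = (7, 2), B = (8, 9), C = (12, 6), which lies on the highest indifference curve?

Evaluate utility at each bundle:
U(A) = 0.452.
U(B) = 1.043.
U(C) = 1.091.
Highest utility is C, so C ≻ B ≻ A.

Bundle C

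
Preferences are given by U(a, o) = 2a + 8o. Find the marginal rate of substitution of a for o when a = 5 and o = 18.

MU_a = 2, MU_o = 8, so MRS = 2/8 = 0.25 at every bundle.
At (5, 18): MRS = 0.25.
So at (5, 18) the consumer would give up 0.25 units of o for one more unit of a.

MRS = 0.25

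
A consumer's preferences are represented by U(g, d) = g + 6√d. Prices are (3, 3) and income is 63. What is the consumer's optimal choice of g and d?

g* = 12, d* = 9

MU_g = 1, MU_d = 6/(2√d).
MRS = 1 ÷ (6/(2√d)).
Tangency: set MRS = p_g/p_d = 3/3 = 1.
MRS depends only on d: (1/3)·√d = 1 ⇒ √d = 1/(1/3) = 3 ⇒ d* = 9.
From the budget, 3·g = 63 − 3·9 = 36, so g* = 12.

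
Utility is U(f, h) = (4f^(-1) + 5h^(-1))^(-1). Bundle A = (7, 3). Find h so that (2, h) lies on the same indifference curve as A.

U depends on (f, h) only through S = 4f^(-1) + 5h^(-1), so equal utility means equal S. At (7, 3): S = 47/21.
With f = 2: 4·2^(-1) = 2, so 5h^(-1) = 47/21 − 2 = 5/21, i.e. h^(-1) = 1/21.
Hence h = 1/(1/21) = 21.
Check: U(2, 21) = 0.4468.

h = 21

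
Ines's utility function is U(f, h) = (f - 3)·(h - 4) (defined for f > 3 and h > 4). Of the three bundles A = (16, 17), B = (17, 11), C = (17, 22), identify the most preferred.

Bundle C

Evaluate utility at each bundle:
U(A) = 169.
U(B) = 98.
U(C) = 252.
Highest utility is C, so C ≻ A ≻ B.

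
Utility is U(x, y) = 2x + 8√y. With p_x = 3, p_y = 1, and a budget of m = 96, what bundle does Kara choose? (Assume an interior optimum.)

x* = 20, y* = 36

MU_x = 2, MU_y = 8/(2√y).
MRS = 2 ÷ (8/(2√y)).
Tangency: set MRS = p_x/p_y = 3/1 = 3.
MRS depends only on y: 0.5·√y = 3 ⇒ √y = 3/0.5 = 6 ⇒ y* = 36.
From the budget, 3·x = 96 − 1·36 = 60, so x* = 20.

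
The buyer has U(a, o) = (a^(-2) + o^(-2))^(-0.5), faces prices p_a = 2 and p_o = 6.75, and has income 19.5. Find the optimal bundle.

a* = 3, o* = 2

For CES with ρ = -2, MRS = (o/a)^3.
Tangency: set MRS = p_a/p_o = 2/6.75 = 8/27.
So (o/a)^3 = 8/27; taking the cube root, o/a = 2/3, i.e. o = (2/3)·a.
Substitute into the budget 2·a + 6.75·o = 19.5: 6.5·a = 19.5, so a* = 3 and o* = (2/3)·3 = 2.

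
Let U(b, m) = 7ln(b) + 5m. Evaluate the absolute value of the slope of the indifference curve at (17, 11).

MRS = 7/85

MU_b = 7/b, MU_m = 5.
MRS = 7/b ÷ 5.
At (17, 11): MRS = 7/85.
That is, one extra unit of b is worth 7/85 units of m at the margin.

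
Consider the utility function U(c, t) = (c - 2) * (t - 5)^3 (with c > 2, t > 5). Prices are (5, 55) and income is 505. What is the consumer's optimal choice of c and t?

MU_c = (t−5)^3, MU_t = 3·(c−2)·(t−5)^2.
MRS = (1/3)·(t−5)/(c−2).
Tangency: set MRS = p_c/p_t = 5/55 = 1/11.
So (1/3)·(t − 5)/(c − 2) = 1/11, i.e. (t − 5) = (3/11)·(c − 2).
Rewrite the budget in excess-of-subsistence terms: 5·(c − 2) + 55·(t − 5) = 505 − 5·2 − 55·5 = 220.
Substituting, 20·(c − 2) = 220, so c − 2 = 11 and c* = 13.
Then t − 5 = (3/11)·11 = 3, so t* = 8.

c* = 13, t* = 8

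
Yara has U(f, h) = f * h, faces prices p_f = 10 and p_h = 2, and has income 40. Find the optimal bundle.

f* = 2, h* = 10

MU_f = h and MU_h = f.
MRS = MU_f/MU_h = h/f.
Tangency: set MRS = p_f/p_h = 10/2 = 5.
So h/f = 5, i.e. h = 5·f.
Substitute into the budget 10·f + 2·h = 40: 20·f = 40, so f* = 2.
Then h* = 5·2 = 10.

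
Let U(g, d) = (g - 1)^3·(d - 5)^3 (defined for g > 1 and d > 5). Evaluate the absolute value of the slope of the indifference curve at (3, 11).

MRS = 3

MU_g = 3·(g−1)^2·(d−5)^3, MU_d = 3·(g−1)^3·(d−5)^2.
MRS = (d−5)/(g−1).
At (3, 11): MRS = 3.
So at (3, 11) the consumer would give up 3 units of d for one more unit of g.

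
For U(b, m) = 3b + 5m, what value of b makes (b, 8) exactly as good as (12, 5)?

b = 7

U(12, 5) = 61.
Set U(b, 8) = 61 and solve.
3b + 5·8 = 61 ⇒ 3b = 21 ⇒ b = 7.
Check: U(7, 8) = 61.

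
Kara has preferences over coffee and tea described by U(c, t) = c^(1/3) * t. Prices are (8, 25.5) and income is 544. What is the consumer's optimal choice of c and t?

c* = 17, t* = 16

MU_c = 1/3·c^(-2/3)·t and MU_t = c^(1/3).
MRS = MU_c/MU_t = (1/3)·t/c.
Tangency: set MRS = p_c/p_t = 8/25.5 = 16/51.
So (1/3)·t/c = 16/51, i.e. t = (16/17)·c.
Substitute into the budget 8·c + 25.5·t = 544: 32·c = 544, so c* = 17.
Then t* = (16/17)·17 = 16.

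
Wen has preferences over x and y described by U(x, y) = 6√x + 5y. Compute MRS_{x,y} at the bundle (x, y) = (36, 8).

MU_x = 6/(2√x), MU_y = 5.
MRS = 6/(2√x) ÷ 5.
At (36, 8): MRS = 0.1.
That is, one extra unit of x is worth 0.1 units of y at the margin.

MRS = 0.1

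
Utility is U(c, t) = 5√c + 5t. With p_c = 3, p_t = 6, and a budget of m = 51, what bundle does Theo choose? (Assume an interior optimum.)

MU_c = 5/(2√c), MU_t = 5.
MRS = 5/(2√c) ÷ 5.
Tangency: set MRS = p_c/p_t = 3/6 = 0.5.
MRS depends only on c: 0.5/√c = 0.5 ⇒ √c = 0.5/0.5 = 1 ⇒ c* = 1.
From the budget, 6·t = 51 − 3·1 = 48, so t* = 8.

c* = 1, t* = 8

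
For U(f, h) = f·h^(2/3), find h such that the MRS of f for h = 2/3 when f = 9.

MU_f = h^(2/3) and MU_h = 2/3·f·h^(-1/3).
MRS = MU_f/MU_h = (1.5)·h/f.
Substitute f = 9: MRS = h/6. Setting h/6 = 2/3 gives h = (2/3)·6 = 4.

h = 4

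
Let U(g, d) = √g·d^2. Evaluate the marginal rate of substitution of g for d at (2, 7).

MRS = 0.875

MU_g = 0.5·g^(-0.5)·d^2 and MU_d = 2·√g·d.
MRS = MU_g/MU_d = (0.25)·d/g.
At (2, 7): MRS = 0.875.
The indifference curve has slope −0.875 at this bundle.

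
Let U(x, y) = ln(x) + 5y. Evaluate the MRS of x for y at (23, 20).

MU_x = 1/x, MU_y = 5.
MRS = 1/x ÷ 5.
At (23, 20): MRS = 1/115.
So at (23, 20) the consumer would give up 1/115 units of y for one more unit of x.

MRS = 1/115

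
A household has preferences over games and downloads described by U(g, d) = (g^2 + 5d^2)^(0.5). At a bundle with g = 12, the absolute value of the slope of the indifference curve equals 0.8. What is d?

d = 3

For CES with ρ = 2, MRS = (1/5)·(d/g)^(-1).
Setting (1/5)·(d/12)^(-1) = 0.8 gives (d/12)^(-1) = 4, so d/12 = 0.25 and d = 3.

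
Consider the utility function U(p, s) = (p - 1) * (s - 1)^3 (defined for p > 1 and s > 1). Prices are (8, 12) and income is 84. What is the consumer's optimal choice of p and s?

p* = 3, s* = 5

MU_p = (s−1)^3, MU_s = 3·(p−1)·(s−1)^2.
MRS = (1/3)·(s−1)/(p−1).
Tangency: set MRS = p_p/p_s = 8/12 = 2/3.
So (1/3)·(s − 1)/(p − 1) = 2/3, i.e. (s − 1) = 2·(p − 1).
Rewrite the budget in excess-of-subsistence terms: 8·(p − 1) + 12·(s − 1) = 84 − 8·1 − 12·1 = 64.
Substituting, 32·(p − 1) = 64, so p − 1 = 2 and p* = 3.
Then s − 1 = 2·2 = 4, so s* = 5.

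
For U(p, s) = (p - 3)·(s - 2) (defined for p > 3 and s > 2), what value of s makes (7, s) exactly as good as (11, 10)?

U(11, 10) = 64.
Set U(7, s) = 64 and solve.
With p = 7: (7 − 3) = 4, so (s − 2) = 64/4 = 16.
So s = 2 + 16 = 18.
Check: U(7, 18) = 64.

s = 18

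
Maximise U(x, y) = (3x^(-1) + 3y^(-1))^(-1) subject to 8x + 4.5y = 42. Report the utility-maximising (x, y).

For CES with ρ = -1, MRS = (y/x)^2.
Tangency: set MRS = p_x/p_y = 8/4.5 = 16/9.
So (y/x)^2 = 16/9; taking the square root, y/x = 4/3, i.e. y = (4/3)·x.
Substitute into the budget 8·x + 4.5·y = 42: 14·x = 42, so x* = 3 and y* = (4/3)·3 = 4.

x* = 3, y* = 4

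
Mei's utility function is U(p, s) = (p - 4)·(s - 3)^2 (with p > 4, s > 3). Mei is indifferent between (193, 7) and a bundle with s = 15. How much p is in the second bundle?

p = 25

U(193, 7) = 3024.
Set U(p, 15) = 3024 and solve.
With s = 15: (15 − 3)^2 = 144, so (p − 4) = 3024/144 = 21.
So p = 4 + 21 = 25.
Check: U(25, 15) = 3024.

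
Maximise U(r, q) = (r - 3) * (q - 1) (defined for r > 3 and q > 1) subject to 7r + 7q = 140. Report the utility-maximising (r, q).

r* = 11, q* = 9

MU_r = (q−1), MU_q = (r−3).
MRS = (q−1)/(r−3).
Tangency: set MRS = p_r/p_q = 7/7 = 1.
So (q − 1)/(r − 3) = 1, i.e. (q − 1) = (r − 3).
Rewrite the budget in excess-of-subsistence terms: 7·(r − 3) + 7·(q − 1) = 140 − 7·3 − 7·1 = 112.
Substituting, 14·(r − 3) = 112, so r − 3 = 8 and r* = 11.
Then q − 1 = 8, so q* = 9.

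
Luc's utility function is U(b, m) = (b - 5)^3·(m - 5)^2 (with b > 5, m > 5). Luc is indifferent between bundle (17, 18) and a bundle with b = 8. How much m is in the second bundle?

m = 109

U(17, 18) = 292032.
Set U(8, m) = 292032 and solve.
With b = 8: (8 − 5)^3 = 27, so (m − 5)^2 = 292032/27 = 10816.
Taking the square root (with m > 5): m − 5 = 104, so m = 109.
Check: U(8, 109) = 292032.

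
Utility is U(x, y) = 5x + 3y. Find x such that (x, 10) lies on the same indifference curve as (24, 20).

x = 30

U(24, 20) = 180.
Set U(x, 10) = 180 and solve.
5x + 3·10 = 180 ⇒ 5x = 150 ⇒ x = 30.
Check: U(30, 10) = 180.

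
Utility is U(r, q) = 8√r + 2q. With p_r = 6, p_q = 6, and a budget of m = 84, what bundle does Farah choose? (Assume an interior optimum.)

r* = 4, q* = 10

MU_r = 8/(2√r), MU_q = 2.
MRS = 8/(2√r) ÷ 2.
Tangency: set MRS = p_r/p_q = 6/6 = 1.
MRS depends only on r: 2/√r = 1 ⇒ √r = 2/1 = 2 ⇒ r* = 4.
From the budget, 6·q = 84 − 6·4 = 60, so q* = 10.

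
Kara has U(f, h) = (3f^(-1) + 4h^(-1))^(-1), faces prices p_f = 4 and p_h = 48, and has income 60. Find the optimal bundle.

f* = 3, h* = 1

For CES with ρ = -1, MRS = (3/4)·(h/f)^2.
Tangency: set MRS = p_f/p_h = 4/48 = 1/12.
So (h/f)^2 = 1/9; taking the square root, h/f = 1/3, i.e. h = (1/3)·f.
Substitute into the budget 4·f + 48·h = 60: 20·f = 60, so f* = 3 and h* = (1/3)·3 = 1.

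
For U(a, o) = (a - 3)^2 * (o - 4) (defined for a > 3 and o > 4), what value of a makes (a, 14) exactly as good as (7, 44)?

a = 11

U(7, 44) = 640.
Set U(a, 14) = 640 and solve.
With o = 14: (14 − 4) = 10, so (a − 3)^2 = 640/10 = 64.
Taking the square root (with a > 3): a − 3 = 8, so a = 11.
Check: U(11, 14) = 640.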